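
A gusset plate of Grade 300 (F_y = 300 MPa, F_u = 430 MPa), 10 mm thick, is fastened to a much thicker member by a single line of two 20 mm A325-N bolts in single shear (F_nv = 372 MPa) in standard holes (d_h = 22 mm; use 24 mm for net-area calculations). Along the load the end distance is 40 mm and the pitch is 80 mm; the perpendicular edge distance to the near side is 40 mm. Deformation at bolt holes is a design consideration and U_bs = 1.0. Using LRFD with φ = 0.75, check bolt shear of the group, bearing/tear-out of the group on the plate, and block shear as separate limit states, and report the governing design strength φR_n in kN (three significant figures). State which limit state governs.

Bolt shear: A_b = π·20²/4 = 314.2 mm²; R_n = 372 × 314.2 × 2 × 1 / 1000 = 233.7 kN → 0.75 × 233.7 = 175 kN.
Bearing: edge l_c = 29, r_n = 149.6 kN; interior l_c = 58, r_n = 206.4 kN; R_n = 149.6 + 1·206.4 = 356 kN → 267 kN.
Block shear: A_gv = 1200, A_nv = 840, A_nt = 280 mm²; R_n = min(0.6F_uA_nv, 0.6F_yA_gv) + U_bs·F_u·A_nt = 336.4 kN → 252 kN.
Bolt shear governs: 175 kN.

175 kN (bolt shear governs)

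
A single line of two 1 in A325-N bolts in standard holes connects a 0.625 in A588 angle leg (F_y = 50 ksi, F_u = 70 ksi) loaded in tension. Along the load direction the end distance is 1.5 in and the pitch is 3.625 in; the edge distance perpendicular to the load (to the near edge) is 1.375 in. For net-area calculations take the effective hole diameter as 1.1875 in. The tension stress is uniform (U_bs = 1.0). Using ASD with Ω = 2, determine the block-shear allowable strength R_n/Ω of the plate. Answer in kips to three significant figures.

Shear plane L_v = 1.5 + 1·3.625 = 5.125 in; A_gv = 5.125 × 0.625 = 3.203 in².
A_nv = (5.125 − 1.5·1.1875) × 0.625 = 2.09 in².
A_nt = (1.375 − 0.5·1.1875) × 0.625 = 0.4883 in².
0.6 F_u A_nv = 87.77 kips; 0.6 F_y A_gv = 96.09 kips → shear rupture governs the shear term.
R_n = 87.77 + 1.0 × 70 × 0.4883 = 122 kips.
Allowable strength R_n/Ω = 122 / 2 = 61 kips.

61 kips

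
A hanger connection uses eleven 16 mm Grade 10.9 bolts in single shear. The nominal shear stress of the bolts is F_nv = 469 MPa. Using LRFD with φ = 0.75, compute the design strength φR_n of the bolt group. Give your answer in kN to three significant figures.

A_b = π × 16² / 4 = 201.1 mm².
R_n = F_nv · A_b · n · n_s = 469 × 201.1 × 11 × 1 / 1000 = 1037 kN.
Design strength φR_n = 0.75 × 1037 = 778 kN.

778 kN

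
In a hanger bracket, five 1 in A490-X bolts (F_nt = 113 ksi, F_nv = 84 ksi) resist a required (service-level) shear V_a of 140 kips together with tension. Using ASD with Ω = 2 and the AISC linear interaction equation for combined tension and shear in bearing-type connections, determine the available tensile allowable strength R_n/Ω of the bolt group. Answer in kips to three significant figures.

100 kips

A_b = π·1²/4 = 0.7854 in²; f_rv = 140 / (5 × 0.7854) = 35.65 ksi.
F'_nt = 1.3 F_nt − (Ω F_nt / F_nv) f_rv = 1.3·113 − (2·113/84)·35.65 = 50.98 ksi, capped at F_nt → F'_nt = 50.98 ksi.
R_n = F'_nt · A_b · n = 50.98 × 0.7854 × 5 = 200.2 kips.
Allowable strength R_n/Ω = 200.2 / 2 = 100 kips.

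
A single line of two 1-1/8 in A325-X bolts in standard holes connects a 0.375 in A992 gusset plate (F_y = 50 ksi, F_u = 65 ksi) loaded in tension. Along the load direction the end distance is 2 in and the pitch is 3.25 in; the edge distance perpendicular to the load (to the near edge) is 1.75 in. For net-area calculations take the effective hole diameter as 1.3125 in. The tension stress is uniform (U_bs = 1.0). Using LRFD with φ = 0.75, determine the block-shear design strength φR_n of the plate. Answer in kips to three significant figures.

Shear plane L_v = 2 + 1·3.25 = 5.25 in; A_gv = 5.25 × 0.375 = 1.969 in².
A_nv = (5.25 − 1.5·1.3125) × 0.375 = 1.23 in².
A_nt = (1.75 − 0.5·1.3125) × 0.375 = 0.4102 in².
0.6 F_u A_nv = 47.99 kips; 0.6 F_y A_gv = 59.06 kips → shear rupture governs the shear term.
R_n = 47.99 + 1.0 × 65 × 0.4102 = 74.65 kips.
Design strength φR_n = 0.75 × 74.65 = 56 kips.

56 kips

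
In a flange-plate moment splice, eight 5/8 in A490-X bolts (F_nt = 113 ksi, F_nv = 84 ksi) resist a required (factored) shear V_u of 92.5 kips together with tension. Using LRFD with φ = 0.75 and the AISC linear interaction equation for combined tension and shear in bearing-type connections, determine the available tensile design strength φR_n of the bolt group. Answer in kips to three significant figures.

A_b = π·0.625²/4 = 0.3068 in²; f_rv = 92.5 / (8 × 0.3068) = 37.69 ksi.
F'_nt = 1.3 F_nt − (F_nt / φF_nv) f_rv = 1.3·113 − (113/(0.75·84))·37.69 = 79.3 ksi, capped at F_nt → F'_nt = 79.3 ksi.
R_n = F'_nt · A_b · n = 79.3 × 0.3068 × 8 = 194.6 kips.
Design strength φR_n = 0.75 × 194.6 = 146 kips.

146 kips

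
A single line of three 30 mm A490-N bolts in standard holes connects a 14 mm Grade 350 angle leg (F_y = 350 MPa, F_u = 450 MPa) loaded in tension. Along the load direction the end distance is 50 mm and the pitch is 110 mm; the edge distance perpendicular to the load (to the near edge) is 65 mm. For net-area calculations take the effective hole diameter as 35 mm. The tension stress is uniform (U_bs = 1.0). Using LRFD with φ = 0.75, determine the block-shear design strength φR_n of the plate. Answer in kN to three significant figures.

Shear plane L_v = 50 + 2·110 = 270 mm; A_gv = 270 × 14 = 3780 mm².
A_nv = (270 − 2.5·35) × 14 = 2555 mm².
A_nt = (65 − 0.5·35) × 14 = 665 mm².
0.6 F_u A_nv = 689.9 kN; 0.6 F_y A_gv = 793.8 kN → shear rupture governs the shear term.
R_n = 689.9 + 1.0 × 450 × 665 / 1000 = 989.1 kN.
Design strength φR_n = 0.75 × 989.1 = 742 kN.

742 kN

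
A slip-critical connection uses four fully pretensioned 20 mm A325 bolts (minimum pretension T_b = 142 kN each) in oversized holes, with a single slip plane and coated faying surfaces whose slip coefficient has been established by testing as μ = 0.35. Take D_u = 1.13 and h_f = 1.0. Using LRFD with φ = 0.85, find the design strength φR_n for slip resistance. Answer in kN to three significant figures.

R_n = μ · D_u · h_f · T_b · n_s · n_b = 0.35 × 1.13 × 1.0 × 142 × 1 × 4 = 224.6 kN.
Design strength φR_n = 0.85 × 224.6 = 191 kN.

191 kN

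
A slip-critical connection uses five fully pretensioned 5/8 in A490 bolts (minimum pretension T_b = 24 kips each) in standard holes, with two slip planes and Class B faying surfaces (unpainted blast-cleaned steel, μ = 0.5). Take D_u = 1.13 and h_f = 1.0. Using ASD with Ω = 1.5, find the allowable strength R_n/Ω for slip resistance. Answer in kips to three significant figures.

R_n = μ · D_u · h_f · T_b · n_s · n_b = 0.5 × 1.13 × 1.0 × 24 × 2 × 5 = 135.6 kips.
Allowable strength R_n/Ω = 135.6 / 1.5 = 90.4 kips.

90.4 kips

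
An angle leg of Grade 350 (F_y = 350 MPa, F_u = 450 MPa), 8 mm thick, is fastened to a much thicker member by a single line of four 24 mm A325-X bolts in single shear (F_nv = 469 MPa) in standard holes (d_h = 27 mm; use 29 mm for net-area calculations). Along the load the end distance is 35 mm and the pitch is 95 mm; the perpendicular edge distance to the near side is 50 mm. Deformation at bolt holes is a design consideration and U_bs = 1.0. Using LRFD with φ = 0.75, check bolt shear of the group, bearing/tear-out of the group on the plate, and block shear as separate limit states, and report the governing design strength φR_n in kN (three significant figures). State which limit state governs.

450 kN (block shear governs)

Bolt shear: A_b = π·24²/4 = 452.4 mm²; R_n = 469 × 452.4 × 4 × 1 / 1000 = 848.7 kN → 0.75 × 848.7 = 637 kN.
Bearing: edge l_c = 21.5, r_n = 92.88 kN; interior l_c = 68, r_n = 207.4 kN; R_n = 92.88 + 3·207.4 = 715 kN → 536 kN.
Block shear: A_gv = 2560, A_nv = 1748, A_nt = 284 mm²; R_n = min(0.6F_uA_nv, 0.6F_yA_gv) + U_bs·F_u·A_nt = 599.8 kN → 450 kN.
Block shear governs: 450 kN.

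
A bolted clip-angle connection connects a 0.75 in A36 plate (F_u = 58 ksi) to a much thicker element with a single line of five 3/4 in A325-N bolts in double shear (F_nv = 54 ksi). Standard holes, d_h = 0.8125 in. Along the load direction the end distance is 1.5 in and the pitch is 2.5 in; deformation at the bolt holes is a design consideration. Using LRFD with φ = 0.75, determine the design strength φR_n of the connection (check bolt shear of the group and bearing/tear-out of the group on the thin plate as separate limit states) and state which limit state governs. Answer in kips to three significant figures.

Bolt shear: A_b = π·0.75²/4 = 0.4418 in²; R_n = 54 × 0.4418 × 5 × 2 = 238.6 kips → 0.75 × 238.6 = 179 kips.
Bearing (1.2 l_c t F_u ≤ 2.4 d t F_u): upper limit = 2.4·0.75·0.75·58 = 78.3 kips.
  Edge l_c = 1.5 − 0.8125/2 = 1.094 → r_n = 57.09 kips; interior l_c = 2.5 − 0.8125 = 1.688 → r_n = 78.3 kips.
  R_n,bearing = 1·57.09 + 4·78.3 = 370.3 kips → 0.75 × 370.3 = 278 kips.
Bolt shear governs: 179 kips.

179 kips (bolt shear governs)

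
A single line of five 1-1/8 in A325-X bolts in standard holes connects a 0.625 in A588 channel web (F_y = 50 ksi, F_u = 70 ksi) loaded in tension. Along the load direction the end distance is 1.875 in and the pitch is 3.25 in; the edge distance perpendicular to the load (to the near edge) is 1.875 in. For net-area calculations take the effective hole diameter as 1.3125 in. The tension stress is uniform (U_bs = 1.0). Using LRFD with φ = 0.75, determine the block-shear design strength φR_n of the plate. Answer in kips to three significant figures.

Shear plane L_v = 1.875 + 4·3.25 = 14.88 in; A_gv = 14.88 × 0.625 = 9.297 in².
A_nv = (14.88 − 4.5·1.3125) × 0.625 = 5.605 in².
A_nt = (1.875 − 0.5·1.3125) × 0.625 = 0.7617 in².
0.6 F_u A_nv = 235.4 kips; 0.6 F_y A_gv = 278.9 kips → shear rupture governs the shear term.
R_n = 235.4 + 1.0 × 70 × 0.7617 = 288.8 kips.
Design strength φR_n = 0.75 × 288.8 = 217 kips.

217 kips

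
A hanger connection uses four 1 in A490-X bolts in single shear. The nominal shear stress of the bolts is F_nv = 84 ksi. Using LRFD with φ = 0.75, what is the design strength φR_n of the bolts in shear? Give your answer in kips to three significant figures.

198 kips

A_b = π × 1² / 4 = 0.7854 in².
R_n = F_nv · A_b · n · n_s = 84 × 0.7854 × 4 × 1 = 263.9 kips.
Design strength φR_n = 0.75 × 263.9 = 198 kips.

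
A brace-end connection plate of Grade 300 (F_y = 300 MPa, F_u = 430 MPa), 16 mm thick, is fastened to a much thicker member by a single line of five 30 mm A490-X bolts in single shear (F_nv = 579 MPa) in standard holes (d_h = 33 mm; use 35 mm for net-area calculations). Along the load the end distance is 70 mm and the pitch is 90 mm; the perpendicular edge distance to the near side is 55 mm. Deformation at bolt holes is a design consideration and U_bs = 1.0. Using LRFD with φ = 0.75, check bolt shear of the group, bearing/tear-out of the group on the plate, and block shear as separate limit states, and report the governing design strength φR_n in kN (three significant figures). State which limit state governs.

1040 kN (block shear governs)

Bolt shear: A_b = π·30²/4 = 706.9 mm²; R_n = 579 × 706.9 × 5 × 1 / 1000 = 2046 kN → 0.75 × 2046 = 1530 kN.
Bearing: edge l_c = 53.5, r_n = 441.7 kN; interior l_c = 57, r_n = 470.6 kN; R_n = 441.7 + 4·470.6 = 2324 kN → 1740 kN.
Block shear: A_gv = 6880, A_nv = 4360, A_nt = 600 mm²; R_n = min(0.6F_uA_nv, 0.6F_yA_gv) + U_bs·F_u·A_nt = 1383 kN → 1040 kN.
Block shear governs: 1040 kN.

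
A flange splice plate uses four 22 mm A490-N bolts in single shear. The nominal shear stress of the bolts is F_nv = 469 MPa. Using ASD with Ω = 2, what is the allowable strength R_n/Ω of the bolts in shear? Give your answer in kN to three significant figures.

A_b = π × 22² / 4 = 380.1 mm².
R_n = F_nv · A_b · n · n_s = 469 × 380.1 × 4 × 1 / 1000 = 713.1 kN.
Allowable strength R_n/Ω = 713.1 / 2 = 357 kN.

357 kN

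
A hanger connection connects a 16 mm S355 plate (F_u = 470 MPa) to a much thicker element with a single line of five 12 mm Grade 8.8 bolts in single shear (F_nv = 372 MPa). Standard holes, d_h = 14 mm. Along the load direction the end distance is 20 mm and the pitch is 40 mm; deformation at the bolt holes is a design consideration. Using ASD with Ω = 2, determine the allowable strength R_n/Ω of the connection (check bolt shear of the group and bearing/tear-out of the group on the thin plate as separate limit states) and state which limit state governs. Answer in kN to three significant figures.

105 kN (bolt shear governs)

Bolt shear: A_b = π·12²/4 = 113.1 mm²; R_n = 372 × 113.1 × 5 × 1 / 1000 = 210.4 kN → 210.4 / 2 = 105 kN.
Bearing (1.2 l_c t F_u ≤ 2.4 d t F_u): upper limit = 2.4·12·16·470 / 1000 = 216.6 kN.
  Edge l_c = 20 − 14/2 = 13 → r_n = 117.3 kN; interior l_c = 40 − 14 = 26 → r_n = 216.6 kN.
  R_n,bearing = 1·117.3 + 4·216.6 = 983.6 kN → 983.6 / 2 = 492 kN.
Bolt shear governs: 105 kN.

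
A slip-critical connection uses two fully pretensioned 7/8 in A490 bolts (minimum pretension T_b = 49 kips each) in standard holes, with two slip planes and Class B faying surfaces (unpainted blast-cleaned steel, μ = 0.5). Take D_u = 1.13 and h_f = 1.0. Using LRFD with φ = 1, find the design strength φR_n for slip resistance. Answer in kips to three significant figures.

R_n = μ · D_u · h_f · T_b · n_s · n_b = 0.5 × 1.13 × 1.0 × 49 × 2 × 2 = 110.7 kips.
Design strength φR_n = 1 × 110.7 = 111 kips.

111 kips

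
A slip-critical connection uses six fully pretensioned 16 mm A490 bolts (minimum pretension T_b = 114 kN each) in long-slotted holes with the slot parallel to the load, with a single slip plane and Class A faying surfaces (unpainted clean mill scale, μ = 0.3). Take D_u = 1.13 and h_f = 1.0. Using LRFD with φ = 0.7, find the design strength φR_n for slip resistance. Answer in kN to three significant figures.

162 kN

R_n = μ · D_u · h_f · T_b · n_s · n_b = 0.3 × 1.13 × 1.0 × 114 × 1 × 6 = 231.9 kN.
Design strength φR_n = 0.7 × 231.9 = 162 kN.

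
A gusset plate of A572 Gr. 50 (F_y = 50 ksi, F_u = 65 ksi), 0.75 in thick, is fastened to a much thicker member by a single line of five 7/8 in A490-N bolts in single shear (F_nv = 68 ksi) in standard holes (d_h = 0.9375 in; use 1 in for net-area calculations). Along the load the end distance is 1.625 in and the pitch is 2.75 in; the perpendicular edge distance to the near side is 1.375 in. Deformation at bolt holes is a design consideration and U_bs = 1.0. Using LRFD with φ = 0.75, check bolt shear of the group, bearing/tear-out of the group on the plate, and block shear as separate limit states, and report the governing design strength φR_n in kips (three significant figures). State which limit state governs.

Bolt shear: A_b = π·0.875²/4 = 0.6013 in²; R_n = 68 × 0.6013 × 5 × 1 = 204.4 kips → 0.75 × 204.4 = 153 kips.
Bearing: edge l_c = 1.156, r_n = 67.64 kips; interior l_c = 1.812, r_n = 102.4 kips; R_n = 67.64 + 4·102.4 = 477.1 kips → 358 kips.
Block shear: A_gv = 9.469, A_nv = 6.094, A_nt = 0.6562 in²; R_n = min(0.6F_uA_nv, 0.6F_yA_gv) + U_bs·F_u·A_nt = 280.3 kips → 210 kips.
Bolt shear governs: 153 kips.

153 kips (bolt shear governs)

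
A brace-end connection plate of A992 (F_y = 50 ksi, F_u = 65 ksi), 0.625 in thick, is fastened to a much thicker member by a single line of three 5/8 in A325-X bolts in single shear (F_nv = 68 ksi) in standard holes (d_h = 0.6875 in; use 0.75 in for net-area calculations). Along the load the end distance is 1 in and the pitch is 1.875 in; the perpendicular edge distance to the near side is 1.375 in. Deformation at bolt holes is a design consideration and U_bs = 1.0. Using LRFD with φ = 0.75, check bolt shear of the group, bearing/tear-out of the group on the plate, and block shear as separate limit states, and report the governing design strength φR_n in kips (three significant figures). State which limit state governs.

46.9 kips (bolt shear governs)

Bolt shear: A_b = π·0.625²/4 = 0.3068 in²; R_n = 68 × 0.3068 × 3 × 1 = 62.59 kips → 0.75 × 62.59 = 46.9 kips.
Bearing: edge l_c = 0.6562, r_n = 31.99 kips; interior l_c = 1.188, r_n = 57.89 kips; R_n = 31.99 + 2·57.89 = 147.8 kips → 111 kips.
Block shear: A_gv = 2.969, A_nv = 1.797, A_nt = 0.625 in²; R_n = min(0.6F_uA_nv, 0.6F_yA_gv) + U_bs·F_u·A_nt = 110.7 kips → 83 kips.
Bolt shear governs: 46.9 kips.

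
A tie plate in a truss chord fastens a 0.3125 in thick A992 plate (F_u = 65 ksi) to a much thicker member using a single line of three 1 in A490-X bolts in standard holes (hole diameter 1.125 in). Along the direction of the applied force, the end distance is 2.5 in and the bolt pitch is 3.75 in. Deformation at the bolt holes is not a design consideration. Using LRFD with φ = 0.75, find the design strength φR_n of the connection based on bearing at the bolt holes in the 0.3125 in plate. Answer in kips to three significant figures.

Per bolt r_n = 1.5 l_c t F_u ≤ 3.0 d t F_u; upper limit = 3.0 × 1 × 0.3125 × 65 = 60.94 kips.
Edge bolt: l_c = 2.5 − 1.125/2 = 1.938 in → 1.5 × 1.938 × 0.3125 × 65 = 59.03 → r_n = 59.03 kips.
Interior bolts: l_c = 3.75 − 1.125 = 2.625 in → 1.5 × 2.625 × 0.3125 × 65 = 79.98 → r_n = 60.94 kips.
R_n = 1 × 59.03 + 2 × 60.94 = 180.9 kips.
Design strength φR_n = 0.75 × 180.9 = 136 kips.

136 kips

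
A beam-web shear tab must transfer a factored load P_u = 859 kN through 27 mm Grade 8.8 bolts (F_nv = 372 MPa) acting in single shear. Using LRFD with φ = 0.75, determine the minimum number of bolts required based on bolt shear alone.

A_b = π·27²/4 = 572.6 mm².
Per-bolt design strength φR_n = 0.75 × 372 × 572.6 × 1 / 1000 = 159.7 kN.
n ≥ 859 / 159.7 = 5.377 → use 6 bolts.

6 bolts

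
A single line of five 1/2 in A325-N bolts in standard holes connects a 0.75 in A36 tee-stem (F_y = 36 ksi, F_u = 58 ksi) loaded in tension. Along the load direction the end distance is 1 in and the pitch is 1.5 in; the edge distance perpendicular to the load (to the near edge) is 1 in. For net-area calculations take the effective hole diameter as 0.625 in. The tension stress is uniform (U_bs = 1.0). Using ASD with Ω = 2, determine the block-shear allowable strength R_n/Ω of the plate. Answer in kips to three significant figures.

Shear plane L_v = 1 + 4·1.5 = 7 in; A_gv = 7 × 0.75 = 5.25 in².
A_nv = (7 − 4.5·0.625) × 0.75 = 3.141 in².
A_nt = (1 − 0.5·0.625) × 0.75 = 0.5156 in².
0.6 F_u A_nv = 109.3 kips; 0.6 F_y A_gv = 113.4 kips → shear rupture governs the shear term.
R_n = 109.3 + 1.0 × 58 × 0.5156 = 139.2 kips.
Allowable strength R_n/Ω = 139.2 / 2 = 69.6 kips.

69.6 kips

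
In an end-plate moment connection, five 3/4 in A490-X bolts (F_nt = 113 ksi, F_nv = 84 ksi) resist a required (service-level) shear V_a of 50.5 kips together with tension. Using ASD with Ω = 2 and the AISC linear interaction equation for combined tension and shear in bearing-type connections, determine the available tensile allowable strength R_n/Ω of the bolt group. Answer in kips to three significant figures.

94.3 kips

A_b = π·0.75²/4 = 0.4418 in²; f_rv = 50.5 / (5 × 0.4418) = 22.86 ksi.
F'_nt = 1.3 F_nt − (Ω F_nt / F_nv) f_rv = 1.3·113 − (2·113/84)·22.86 = 85.39 ksi, capped at F_nt → F'_nt = 85.39 ksi.
R_n = F'_nt · A_b · n = 85.39 × 0.4418 × 5 = 188.6 kips.
Allowable strength R_n/Ω = 188.6 / 2 = 94.3 kips.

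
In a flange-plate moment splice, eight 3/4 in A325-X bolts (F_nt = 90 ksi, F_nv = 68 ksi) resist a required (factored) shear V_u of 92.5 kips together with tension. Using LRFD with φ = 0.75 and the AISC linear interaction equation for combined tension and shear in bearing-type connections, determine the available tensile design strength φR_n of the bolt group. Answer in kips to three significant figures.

188 kips

A_b = π·0.75²/4 = 0.4418 in²; f_rv = 92.5 / (8 × 0.4418) = 26.17 ksi.
F'_nt = 1.3 F_nt − (F_nt / φF_nv) f_rv = 1.3·90 − (90/(0.75·68))·26.17 = 70.81 ksi, capped at F_nt → F'_nt = 70.81 ksi.
R_n = F'_nt · A_b · n = 70.81 × 0.4418 × 8 = 250.3 kips.
Design strength φR_n = 0.75 × 250.3 = 188 kips.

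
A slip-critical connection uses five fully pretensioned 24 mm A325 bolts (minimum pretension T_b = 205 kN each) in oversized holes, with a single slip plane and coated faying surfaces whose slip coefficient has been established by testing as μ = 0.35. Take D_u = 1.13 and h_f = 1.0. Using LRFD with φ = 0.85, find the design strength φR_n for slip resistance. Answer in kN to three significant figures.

R_n = μ · D_u · h_f · T_b · n_s · n_b = 0.35 × 1.13 × 1.0 × 205 × 1 × 5 = 405.4 kN.
Design strength φR_n = 0.85 × 405.4 = 345 kN.

345 kN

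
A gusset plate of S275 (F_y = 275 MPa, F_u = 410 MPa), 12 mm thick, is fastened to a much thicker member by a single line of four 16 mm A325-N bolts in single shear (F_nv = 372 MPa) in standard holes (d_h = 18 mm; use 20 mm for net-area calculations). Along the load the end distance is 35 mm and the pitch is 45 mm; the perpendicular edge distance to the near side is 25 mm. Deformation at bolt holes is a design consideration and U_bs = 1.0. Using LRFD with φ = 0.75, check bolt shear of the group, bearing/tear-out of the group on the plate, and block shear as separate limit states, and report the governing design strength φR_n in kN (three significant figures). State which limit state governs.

224 kN (bolt shear governs)

Bolt shear: A_b = π·16²/4 = 201.1 mm²; R_n = 372 × 201.1 × 4 × 1 / 1000 = 299.2 kN → 0.75 × 299.2 = 224 kN.
Bearing: edge l_c = 26, r_n = 153.5 kN; interior l_c = 27, r_n = 159.4 kN; R_n = 153.5 + 3·159.4 = 631.7 kN → 474 kN.
Block shear: A_gv = 2040, A_nv = 1200, A_nt = 180 mm²; R_n = min(0.6F_uA_nv, 0.6F_yA_gv) + U_bs·F_u·A_nt = 369 kN → 277 kN.
Bolt shear governs: 224 kN.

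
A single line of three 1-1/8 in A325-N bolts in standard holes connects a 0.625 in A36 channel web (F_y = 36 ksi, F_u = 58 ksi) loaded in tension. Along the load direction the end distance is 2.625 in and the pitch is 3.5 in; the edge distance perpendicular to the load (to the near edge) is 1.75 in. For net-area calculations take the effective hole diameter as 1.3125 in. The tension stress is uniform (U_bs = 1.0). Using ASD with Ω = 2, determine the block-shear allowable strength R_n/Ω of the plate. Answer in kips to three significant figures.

Shear plane L_v = 2.625 + 2·3.5 = 9.625 in; A_gv = 9.625 × 0.625 = 6.016 in².
A_nv = (9.625 − 2.5·1.3125) × 0.625 = 3.965 in².
A_nt = (1.75 − 0.5·1.3125) × 0.625 = 0.6836 in².
0.6 F_u A_nv = 138 kips; 0.6 F_y A_gv = 129.9 kips → shear yielding governs the shear term.
R_n = 129.9 + 1.0 × 58 × 0.6836 = 169.6 kips.
Allowable strength R_n/Ω = 169.6 / 2 = 84.8 kips.

84.8 kips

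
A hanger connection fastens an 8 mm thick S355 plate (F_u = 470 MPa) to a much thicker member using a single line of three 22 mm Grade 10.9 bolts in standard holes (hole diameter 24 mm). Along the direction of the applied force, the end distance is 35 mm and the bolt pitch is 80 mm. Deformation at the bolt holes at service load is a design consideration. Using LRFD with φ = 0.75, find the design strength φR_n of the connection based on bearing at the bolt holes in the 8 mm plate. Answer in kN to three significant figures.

Per bolt r_n = 1.2 l_c t F_u ≤ 2.4 d t F_u; upper limit = 2.4 × 22 × 8 × 470 / 1000 = 198.5 kN.
Edge bolt: l_c = 35 − 24/2 = 23 mm → 1.2 × 23 × 8 × 470 / 1000 = 103.8 → r_n = 103.8 kN.
Interior bolts: l_c = 80 − 24 = 56 mm → 1.2 × 56 × 8 × 470 / 1000 = 252.7 → r_n = 198.5 kN.
R_n = 1 × 103.8 + 2 × 198.5 = 500.8 kN.
Design strength φR_n = 0.75 × 500.8 = 376 kN.

376 kN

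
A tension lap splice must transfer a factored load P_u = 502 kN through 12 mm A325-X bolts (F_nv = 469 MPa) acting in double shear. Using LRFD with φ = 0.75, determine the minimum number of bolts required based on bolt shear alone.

A_b = π·12²/4 = 113.1 mm².
Per-bolt design strength φR_n = 0.75 × 469 × 113.1 × 2 / 1000 = 79.56 kN.
n ≥ 502 / 79.56 = 6.309 → use 7 bolts.

7 bolts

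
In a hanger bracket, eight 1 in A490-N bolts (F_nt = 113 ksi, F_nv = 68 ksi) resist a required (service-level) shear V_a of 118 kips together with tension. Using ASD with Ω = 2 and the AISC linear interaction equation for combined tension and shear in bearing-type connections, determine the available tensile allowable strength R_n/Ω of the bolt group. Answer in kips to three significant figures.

A_b = π·1²/4 = 0.7854 in²; f_rv = 118 / (8 × 0.7854) = 18.78 ksi.
F'_nt = 1.3 F_nt − (Ω F_nt / F_nv) f_rv = 1.3·113 − (2·113/68)·18.78 = 84.48 ksi, capped at F_nt → F'_nt = 84.48 ksi.
R_n = F'_nt · A_b · n = 84.48 × 0.7854 × 8 = 530.8 kips.
Allowable strength R_n/Ω = 530.8 / 2 = 265 kips.

265 kips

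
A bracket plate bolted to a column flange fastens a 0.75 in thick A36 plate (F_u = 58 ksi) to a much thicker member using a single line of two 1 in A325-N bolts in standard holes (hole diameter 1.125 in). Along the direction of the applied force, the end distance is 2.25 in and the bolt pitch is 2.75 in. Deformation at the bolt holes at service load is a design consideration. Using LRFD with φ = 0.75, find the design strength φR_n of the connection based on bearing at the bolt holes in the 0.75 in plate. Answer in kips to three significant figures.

Per bolt r_n = 1.2 l_c t F_u ≤ 2.4 d t F_u; upper limit = 2.4 × 1 × 0.75 × 58 = 104.4 kips.
Edge bolt: l_c = 2.25 − 1.125/2 = 1.688 in → 1.2 × 1.688 × 0.75 × 58 = 88.09 → r_n = 88.09 kips.
Interior bolts: l_c = 2.75 − 1.125 = 1.625 in → 1.2 × 1.625 × 0.75 × 58 = 84.82 → r_n = 84.82 kips.
R_n = 1 × 88.09 + 1 × 84.82 = 172.9 kips.
Design strength φR_n = 0.75 × 172.9 = 130 kips.

130 kips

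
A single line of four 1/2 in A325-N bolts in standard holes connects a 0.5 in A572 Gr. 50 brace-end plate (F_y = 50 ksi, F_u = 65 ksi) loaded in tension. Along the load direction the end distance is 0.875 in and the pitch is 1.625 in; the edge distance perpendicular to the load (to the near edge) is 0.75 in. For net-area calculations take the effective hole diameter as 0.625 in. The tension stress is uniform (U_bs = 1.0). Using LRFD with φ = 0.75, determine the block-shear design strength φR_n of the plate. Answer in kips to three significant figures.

62.8 kips

Shear plane L_v = 0.875 + 3·1.625 = 5.75 in; A_gv = 5.75 × 0.5 = 2.875 in².
A_nv = (5.75 − 3.5·0.625) × 0.5 = 1.781 in².
A_nt = (0.75 − 0.5·0.625) × 0.5 = 0.2188 in².
0.6 F_u A_nv = 69.47 kips; 0.6 F_y A_gv = 86.25 kips → shear rupture governs the shear term.
R_n = 69.47 + 1.0 × 65 × 0.2188 = 83.69 kips.
Design strength φR_n = 0.75 × 83.69 = 62.8 kips.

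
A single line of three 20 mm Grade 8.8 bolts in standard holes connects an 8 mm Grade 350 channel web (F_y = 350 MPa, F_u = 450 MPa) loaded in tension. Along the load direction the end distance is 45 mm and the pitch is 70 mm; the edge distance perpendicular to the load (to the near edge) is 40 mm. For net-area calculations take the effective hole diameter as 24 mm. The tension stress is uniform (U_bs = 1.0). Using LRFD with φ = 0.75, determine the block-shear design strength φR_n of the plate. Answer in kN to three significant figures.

Shear plane L_v = 45 + 2·70 = 185 mm; A_gv = 185 × 8 = 1480 mm².
A_nv = (185 − 2.5·24) × 8 = 1000 mm².
A_nt = (40 − 0.5·24) × 8 = 224 mm².
0.6 F_u A_nv = 270 kN; 0.6 F_y A_gv = 310.8 kN → shear rupture governs the shear term.
R_n = 270 + 1.0 × 450 × 224 / 1000 = 370.8 kN.
Design strength φR_n = 0.75 × 370.8 = 278 kN.

278 kN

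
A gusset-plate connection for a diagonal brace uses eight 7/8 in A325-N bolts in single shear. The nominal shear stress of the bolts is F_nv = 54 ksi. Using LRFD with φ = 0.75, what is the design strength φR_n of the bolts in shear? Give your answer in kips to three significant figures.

A_b = π × 0.875² / 4 = 0.6013 in².
R_n = F_nv · A_b · n · n_s = 54 × 0.6013 × 8 × 1 = 259.8 kips.
Design strength φR_n = 0.75 × 259.8 = 195 kips.

195 kips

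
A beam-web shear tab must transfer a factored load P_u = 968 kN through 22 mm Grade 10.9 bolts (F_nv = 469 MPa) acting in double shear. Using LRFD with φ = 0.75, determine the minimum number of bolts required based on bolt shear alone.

A_b = π·22²/4 = 380.1 mm².
Per-bolt design strength φR_n = 0.75 × 469 × 380.1 × 2 / 1000 = 267.4 kN.
n ≥ 968 / 267.4 = 3.62 → use 4 bolts.

4 bolts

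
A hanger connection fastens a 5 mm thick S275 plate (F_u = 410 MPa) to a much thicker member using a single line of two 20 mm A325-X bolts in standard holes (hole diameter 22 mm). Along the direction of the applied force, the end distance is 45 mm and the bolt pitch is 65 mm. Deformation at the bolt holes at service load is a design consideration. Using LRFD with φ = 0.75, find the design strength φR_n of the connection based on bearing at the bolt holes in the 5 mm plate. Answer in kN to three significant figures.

Per bolt r_n = 1.2 l_c t F_u ≤ 2.4 d t F_u; upper limit = 2.4 × 20 × 5 × 410 / 1000 = 98.4 kN.
Edge bolt: l_c = 45 − 22/2 = 34 mm → 1.2 × 34 × 5 × 410 / 1000 = 83.64 → r_n = 83.64 kN.
Interior bolts: l_c = 65 − 22 = 43 mm → 1.2 × 43 × 5 × 410 / 1000 = 105.8 → r_n = 98.4 kN.
R_n = 1 × 83.64 + 1 × 98.4 = 182 kN.
Design strength φR_n = 0.75 × 182 = 137 kN.

137 kN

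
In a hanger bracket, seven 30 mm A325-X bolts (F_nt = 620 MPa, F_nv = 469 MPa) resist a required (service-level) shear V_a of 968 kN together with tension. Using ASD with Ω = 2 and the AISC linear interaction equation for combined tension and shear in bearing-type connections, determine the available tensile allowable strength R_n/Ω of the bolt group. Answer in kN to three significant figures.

A_b = π·30²/4 = 706.9 mm²; f_rv = 968 × 1000 / (7 × 706.9) = 195.6 MPa.
F'_nt = 1.3 F_nt − (Ω F_nt / F_nv) f_rv = 1.3·620 − (2·620/469)·195.6 = 288.8 MPa, capped at F_nt → F'_nt = 288.8 MPa.
R_n = F'_nt · A_b · n = 288.8 × 706.9 × 7 / 1000 = 1429 kN.
Allowable strength R_n/Ω = 1429 / 2 = 714 kN.

714 kN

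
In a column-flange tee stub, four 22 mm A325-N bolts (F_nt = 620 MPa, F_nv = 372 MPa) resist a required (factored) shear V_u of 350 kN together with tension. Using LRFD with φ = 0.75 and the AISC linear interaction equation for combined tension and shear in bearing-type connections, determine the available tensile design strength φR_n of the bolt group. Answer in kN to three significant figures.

336 kN

A_b = π·22²/4 = 380.1 mm²; f_rv = 350 × 1000 / (4 × 380.1) = 230.2 MPa.
F'_nt = 1.3 F_nt − (F_nt / φF_nv) f_rv = 1.3·620 − (620/(0.75·372))·230.2 = 294.5 MPa, capped at F_nt → F'_nt = 294.5 MPa.
R_n = F'_nt · A_b · n = 294.5 × 380.1 × 4 / 1000 = 447.8 kN.
Design strength φR_n = 0.75 × 447.8 = 336 kN.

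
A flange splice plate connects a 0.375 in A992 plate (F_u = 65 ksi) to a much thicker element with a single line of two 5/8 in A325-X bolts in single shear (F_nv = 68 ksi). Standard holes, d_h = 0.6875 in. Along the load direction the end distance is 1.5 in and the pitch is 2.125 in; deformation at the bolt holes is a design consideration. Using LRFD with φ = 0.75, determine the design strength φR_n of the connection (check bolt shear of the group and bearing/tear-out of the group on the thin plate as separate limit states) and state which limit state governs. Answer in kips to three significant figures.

Bolt shear: A_b = π·0.625²/4 = 0.3068 in²; R_n = 68 × 0.3068 × 2 × 1 = 41.72 kips → 0.75 × 41.72 = 31.3 kips.
Bearing (1.2 l_c t F_u ≤ 2.4 d t F_u): upper limit = 2.4·0.625·0.375·65 = 36.56 kips.
  Edge l_c = 1.5 − 0.6875/2 = 1.156 → r_n = 33.82 kips; interior l_c = 2.125 − 0.6875 = 1.438 → r_n = 36.56 kips.
  R_n,bearing = 1·33.82 + 1·36.56 = 70.38 kips → 0.75 × 70.38 = 52.8 kips.
Bolt shear governs: 31.3 kips.

31.3 kips (bolt shear governs)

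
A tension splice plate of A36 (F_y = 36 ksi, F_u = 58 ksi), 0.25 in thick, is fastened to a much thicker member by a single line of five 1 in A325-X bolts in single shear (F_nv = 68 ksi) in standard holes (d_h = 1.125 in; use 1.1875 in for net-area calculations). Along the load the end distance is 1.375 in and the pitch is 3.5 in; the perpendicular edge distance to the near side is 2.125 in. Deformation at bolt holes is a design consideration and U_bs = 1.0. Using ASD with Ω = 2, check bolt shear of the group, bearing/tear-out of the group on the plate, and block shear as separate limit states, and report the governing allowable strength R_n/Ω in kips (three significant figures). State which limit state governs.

Bolt shear: A_b = π·1²/4 = 0.7854 in²; R_n = 68 × 0.7854 × 5 × 1 = 267 kips → 267 / 2 = 134 kips.
Bearing: edge l_c = 0.8125, r_n = 14.14 kips; interior l_c = 2.375, r_n = 34.8 kips; R_n = 14.14 + 4·34.8 = 153.3 kips → 76.7 kips.
Block shear: A_gv = 3.844, A_nv = 2.508, A_nt = 0.3828 in²; R_n = min(0.6F_uA_nv, 0.6F_yA_gv) + U_bs·F_u·A_nt = 105.2 kips → 52.6 kips.
Block shear governs: 52.6 kips.

52.6 kips (block shear governs)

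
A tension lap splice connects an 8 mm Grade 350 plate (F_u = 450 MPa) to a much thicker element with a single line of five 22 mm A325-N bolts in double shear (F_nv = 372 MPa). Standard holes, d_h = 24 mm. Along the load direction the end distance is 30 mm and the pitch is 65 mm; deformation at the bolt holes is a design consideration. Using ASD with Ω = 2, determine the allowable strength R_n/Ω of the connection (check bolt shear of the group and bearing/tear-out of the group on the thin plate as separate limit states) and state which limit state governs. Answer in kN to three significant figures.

393 kN (bearing governs)

Bolt shear: A_b = π·22²/4 = 380.1 mm²; R_n = 372 × 380.1 × 5 × 2 / 1000 = 1414 kN → 1414 / 2 = 707 kN.
Bearing (1.2 l_c t F_u ≤ 2.4 d t F_u): upper limit = 2.4·22·8·450 / 1000 = 190.1 kN.
  Edge l_c = 30 − 24/2 = 18 → r_n = 77.76 kN; interior l_c = 65 − 24 = 41 → r_n = 177.1 kN.
  R_n,bearing = 1·77.76 + 4·177.1 = 786.2 kN → 786.2 / 2 = 393 kN.
Bearing governs: 393 kN.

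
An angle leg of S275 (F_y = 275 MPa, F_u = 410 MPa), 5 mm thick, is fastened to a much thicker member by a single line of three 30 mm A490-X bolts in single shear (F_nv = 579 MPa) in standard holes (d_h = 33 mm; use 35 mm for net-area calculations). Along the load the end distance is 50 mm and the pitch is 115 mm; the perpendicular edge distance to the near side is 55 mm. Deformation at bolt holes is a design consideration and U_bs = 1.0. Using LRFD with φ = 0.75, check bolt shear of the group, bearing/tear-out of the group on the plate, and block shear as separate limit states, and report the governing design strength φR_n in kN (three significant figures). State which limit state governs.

Bolt shear: A_b = π·30²/4 = 706.9 mm²; R_n = 579 × 706.9 × 3 × 1 / 1000 = 1228 kN → 0.75 × 1228 = 921 kN.
Bearing: edge l_c = 33.5, r_n = 82.41 kN; interior l_c = 82, r_n = 147.6 kN; R_n = 82.41 + 2·147.6 = 377.6 kN → 283 kN.
Block shear: A_gv = 1400, A_nv = 962.5, A_nt = 187.5 mm²; R_n = min(0.6F_uA_nv, 0.6F_yA_gv) + U_bs·F_u·A_nt = 307.9 kN → 231 kN.
Block shear governs: 231 kN.

231 kN (block shear governs)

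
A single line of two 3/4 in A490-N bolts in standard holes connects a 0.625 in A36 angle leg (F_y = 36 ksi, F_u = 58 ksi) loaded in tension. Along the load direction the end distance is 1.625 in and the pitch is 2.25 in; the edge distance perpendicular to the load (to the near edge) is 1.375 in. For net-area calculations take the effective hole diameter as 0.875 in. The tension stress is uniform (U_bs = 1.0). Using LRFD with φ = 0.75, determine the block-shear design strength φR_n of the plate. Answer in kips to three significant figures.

Shear plane L_v = 1.625 + 1·2.25 = 3.875 in; A_gv = 3.875 × 0.625 = 2.422 in².
A_nv = (3.875 − 1.5·0.875) × 0.625 = 1.602 in².
A_nt = (1.375 − 0.5·0.875) × 0.625 = 0.5859 in².
0.6 F_u A_nv = 55.73 kips; 0.6 F_y A_gv = 52.31 kips → shear yielding governs the shear term.
R_n = 52.31 + 1.0 × 58 × 0.5859 = 86.3 kips.
Design strength φR_n = 0.75 × 86.3 = 64.7 kips.

64.7 kips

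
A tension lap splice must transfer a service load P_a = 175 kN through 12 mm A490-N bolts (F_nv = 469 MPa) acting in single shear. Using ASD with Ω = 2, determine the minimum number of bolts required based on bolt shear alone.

A_b = π·12²/4 = 113.1 mm².
Per-bolt allowable strength R_n/Ω = 469 × 113.1 × 1 / 1000 / 2 = 26.52 kN.
n ≥ 175 / 26.52 = 6.598 → use 7 bolts.

7 bolts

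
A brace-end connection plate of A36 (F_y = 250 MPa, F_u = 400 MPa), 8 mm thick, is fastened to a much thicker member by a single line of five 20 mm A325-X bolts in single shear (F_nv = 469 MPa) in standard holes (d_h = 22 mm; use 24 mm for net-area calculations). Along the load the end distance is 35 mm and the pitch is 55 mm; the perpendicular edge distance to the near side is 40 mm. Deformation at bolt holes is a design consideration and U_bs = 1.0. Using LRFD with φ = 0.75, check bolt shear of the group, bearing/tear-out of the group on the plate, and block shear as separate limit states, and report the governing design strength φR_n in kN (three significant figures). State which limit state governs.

279 kN (block shear governs)

Bolt shear: A_b = π·20²/4 = 314.2 mm²; R_n = 469 × 314.2 × 5 × 1 / 1000 = 736.7 kN → 0.75 × 736.7 = 553 kN.
Bearing: edge l_c = 24, r_n = 92.16 kN; interior l_c = 33, r_n = 126.7 kN; R_n = 92.16 + 4·126.7 = 599 kN → 449 kN.
Block shear: A_gv = 2040, A_nv = 1176, A_nt = 224 mm²; R_n = min(0.6F_uA_nv, 0.6F_yA_gv) + U_bs·F_u·A_nt = 371.8 kN → 279 kN.
Block shear governs: 279 kN.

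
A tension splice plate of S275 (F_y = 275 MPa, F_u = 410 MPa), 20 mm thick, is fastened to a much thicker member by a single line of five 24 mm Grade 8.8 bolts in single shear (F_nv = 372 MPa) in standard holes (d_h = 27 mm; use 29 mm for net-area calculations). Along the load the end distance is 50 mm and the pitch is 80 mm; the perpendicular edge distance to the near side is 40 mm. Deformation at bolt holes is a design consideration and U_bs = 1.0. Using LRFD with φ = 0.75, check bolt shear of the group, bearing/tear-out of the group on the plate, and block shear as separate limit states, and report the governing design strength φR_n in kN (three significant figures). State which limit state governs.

631 kN (bolt shear governs)

Bolt shear: A_b = π·24²/4 = 452.4 mm²; R_n = 372 × 452.4 × 5 × 1 / 1000 = 841.4 kN → 0.75 × 841.4 = 631 kN.
Bearing: edge l_c = 36.5, r_n = 359.2 kN; interior l_c = 53, r_n = 472.3 kN; R_n = 359.2 + 4·472.3 = 2248 kN → 1690 kN.
Block shear: A_gv = 7400, A_nv = 4790, A_nt = 510 mm²; R_n = min(0.6F_uA_nv, 0.6F_yA_gv) + U_bs·F_u·A_nt = 1387 kN → 1040 kN.
Bolt shear governs: 631 kN.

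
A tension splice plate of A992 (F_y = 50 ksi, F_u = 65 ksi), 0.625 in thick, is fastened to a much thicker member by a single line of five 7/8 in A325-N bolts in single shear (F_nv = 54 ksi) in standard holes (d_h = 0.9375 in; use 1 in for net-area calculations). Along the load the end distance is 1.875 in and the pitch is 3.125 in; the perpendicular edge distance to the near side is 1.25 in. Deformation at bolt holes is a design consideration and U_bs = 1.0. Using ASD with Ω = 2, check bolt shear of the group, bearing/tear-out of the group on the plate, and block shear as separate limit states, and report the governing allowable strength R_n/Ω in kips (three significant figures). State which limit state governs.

81.2 kips (bolt shear governs)

Bolt shear: A_b = π·0.875²/4 = 0.6013 in²; R_n = 54 × 0.6013 × 5 × 1 = 162.4 kips → 162.4 / 2 = 81.2 kips.
Bearing: edge l_c = 1.406, r_n = 68.55 kips; interior l_c = 2.188, r_n = 85.31 kips; R_n = 68.55 + 4·85.31 = 409.8 kips → 205 kips.
Block shear: A_gv = 8.984, A_nv = 6.172, A_nt = 0.4688 in²; R_n = min(0.6F_uA_nv, 0.6F_yA_gv) + U_bs·F_u·A_nt = 271.2 kips → 136 kips.
Bolt shear governs: 81.2 kips.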